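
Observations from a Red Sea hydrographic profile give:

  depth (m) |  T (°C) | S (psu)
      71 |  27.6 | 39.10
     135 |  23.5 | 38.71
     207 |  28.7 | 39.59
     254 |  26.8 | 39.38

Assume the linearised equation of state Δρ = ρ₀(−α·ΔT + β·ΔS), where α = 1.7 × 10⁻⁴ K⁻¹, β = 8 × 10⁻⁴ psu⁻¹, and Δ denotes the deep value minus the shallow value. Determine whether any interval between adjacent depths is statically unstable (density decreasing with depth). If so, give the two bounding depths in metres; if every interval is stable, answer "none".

Evaluate Δρ/ρ₀ = −αΔT + βΔS across each adjacent pair:
  71–135 m: −αΔT+βΔS = −(1.7 × 10⁻⁴)(-4.1)+(8 × 10⁻⁴)(-0.39) = 3.8 × 10⁻⁴ → stable
  135–207 m: −αΔT+βΔS = −(1.7 × 10⁻⁴)(+5.2)+(8 × 10⁻⁴)(+0.88) = -1.8 × 10⁻⁴ → UNSTABLE
  207–254 m: −αΔT+βΔS = −(1.7 × 10⁻⁴)(-1.9)+(8 × 10⁻⁴)(-0.21) = 1.5 × 10⁻⁴ → stable
The 135–207 m interval has Δρ < 0: lighter water underlies denser water.

135–207 m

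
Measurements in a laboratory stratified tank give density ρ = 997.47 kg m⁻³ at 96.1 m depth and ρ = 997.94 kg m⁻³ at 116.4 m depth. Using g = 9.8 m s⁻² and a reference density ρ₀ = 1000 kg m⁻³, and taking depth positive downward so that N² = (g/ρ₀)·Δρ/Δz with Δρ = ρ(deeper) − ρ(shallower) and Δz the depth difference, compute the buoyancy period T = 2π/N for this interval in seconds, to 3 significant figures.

417 s

Δρ = 997.94 − 997.47 = 0.47 kg m⁻³ over Δz = 116.4 − 96.1 = 20.3 m.
N² = (9.8/1000) × (0.47/20.3) = 2.2690 × 10⁻⁴ s⁻².
N = √(2.2690 × 10⁻⁴) = 0.015063 rad s⁻¹, so T = 2π/N = 417.13 s ≈ 417 s.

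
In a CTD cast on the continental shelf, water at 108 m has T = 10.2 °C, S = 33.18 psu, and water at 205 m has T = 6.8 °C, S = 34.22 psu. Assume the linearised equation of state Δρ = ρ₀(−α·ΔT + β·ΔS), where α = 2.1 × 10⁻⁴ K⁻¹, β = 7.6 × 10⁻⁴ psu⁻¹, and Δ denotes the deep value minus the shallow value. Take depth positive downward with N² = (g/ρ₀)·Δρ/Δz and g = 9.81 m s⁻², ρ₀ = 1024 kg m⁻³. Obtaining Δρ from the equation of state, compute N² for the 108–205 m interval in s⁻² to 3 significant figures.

1.52 × 10⁻⁴ s⁻²

ΔT = -3.4 K, ΔS = +1.04 psu (deep − shallow).
Δρ/ρ₀ = −αΔT + βΔS = 7.14 × 10⁻⁴ + 7.904 × 10⁻⁴ = 1.5044 × 10⁻³, so Δρ ≈ 1.541 kg m⁻³.
N² = (g/ρ₀)·Δρ/Δz = g·(Δρ/ρ₀)/Δz = 9.81 × 1.5044 × 10⁻³ / 97 = 1.5215 × 10⁻⁴ s⁻² ≈ 1.52 × 10⁻⁴ s⁻².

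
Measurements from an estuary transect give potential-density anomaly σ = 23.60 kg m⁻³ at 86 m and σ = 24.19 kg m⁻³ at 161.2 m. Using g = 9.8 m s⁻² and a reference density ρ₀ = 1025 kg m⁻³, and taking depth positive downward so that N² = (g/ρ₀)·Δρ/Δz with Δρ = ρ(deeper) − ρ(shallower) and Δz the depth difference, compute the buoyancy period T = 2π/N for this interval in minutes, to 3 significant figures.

12.1 min

Δρ = 1024.19 − 1023.60 = 0.59 kg m⁻³ over Δz = 161.2 − 86 = 75.2 m.
N² = (9.8/1025) × (0.59/75.2) = 7.5013 × 10⁻⁵ s⁻².
N = √(7.5013 × 10⁻⁵) = 8.6610 × 10⁻³ rad s⁻¹, so T = 2π/N = 725.46 s = 12.091 min ≈ 12.1 min.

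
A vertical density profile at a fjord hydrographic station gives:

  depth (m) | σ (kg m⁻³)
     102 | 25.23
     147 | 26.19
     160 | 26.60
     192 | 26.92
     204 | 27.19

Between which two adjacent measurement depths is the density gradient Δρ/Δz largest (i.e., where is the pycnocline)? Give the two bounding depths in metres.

147–160 m

Compute the density gradient over each adjacent pair:
  102–147 m: Δρ/Δz = 0.96/45 = 0.021 kg m⁻⁴
  147–160 m: Δρ/Δz = 0.41/13 = 0.032 kg m⁻⁴
  160–192 m: Δρ/Δz = 0.32/32 = 0.010 kg m⁻⁴
  192–204 m: Δρ/Δz = 0.27/12 = 0.023 kg m⁻⁴
The largest gradient is in the 147–160 m interval — the pycnocline.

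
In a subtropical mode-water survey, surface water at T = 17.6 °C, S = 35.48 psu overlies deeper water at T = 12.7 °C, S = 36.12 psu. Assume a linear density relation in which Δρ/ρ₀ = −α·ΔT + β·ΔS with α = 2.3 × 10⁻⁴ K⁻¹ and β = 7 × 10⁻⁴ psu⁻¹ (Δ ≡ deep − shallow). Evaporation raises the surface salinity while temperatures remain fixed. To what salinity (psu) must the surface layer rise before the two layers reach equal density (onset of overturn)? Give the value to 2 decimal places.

Neutral buoyancy requires −α(T_deep − T_surf) + β(S_deep − S_surf′) = 0.
S_surf′ = S_deep − (α/β)·ΔT = 36.12 − (2.3 × 10⁻⁴/7 × 10⁻⁴)·(-4.9) = 37.7300 psu.
Increase required: 37.7300 − 35.48 = 2.2500 psu.

37.73 psu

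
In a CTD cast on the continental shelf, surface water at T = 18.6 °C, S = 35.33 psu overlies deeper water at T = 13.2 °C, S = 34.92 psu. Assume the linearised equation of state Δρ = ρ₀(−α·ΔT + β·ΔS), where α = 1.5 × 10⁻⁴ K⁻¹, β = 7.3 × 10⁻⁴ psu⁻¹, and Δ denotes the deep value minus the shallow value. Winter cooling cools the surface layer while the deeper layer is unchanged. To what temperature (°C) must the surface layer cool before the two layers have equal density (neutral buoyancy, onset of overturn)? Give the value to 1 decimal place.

15.2 °C

Neutral buoyancy requires Δρ = 0, i.e. −α(T_deep − T_surf′) + β(S_deep − S_surf) = 0.
T_surf′ = T_deep − (β/α)·ΔS = 13.2 − (7.3 × 10⁻⁴/1.5 × 10⁻⁴)·(-0.41) = 15.195 °C.
Cooling required: 18.6 − (15.195) = 3.405 °C.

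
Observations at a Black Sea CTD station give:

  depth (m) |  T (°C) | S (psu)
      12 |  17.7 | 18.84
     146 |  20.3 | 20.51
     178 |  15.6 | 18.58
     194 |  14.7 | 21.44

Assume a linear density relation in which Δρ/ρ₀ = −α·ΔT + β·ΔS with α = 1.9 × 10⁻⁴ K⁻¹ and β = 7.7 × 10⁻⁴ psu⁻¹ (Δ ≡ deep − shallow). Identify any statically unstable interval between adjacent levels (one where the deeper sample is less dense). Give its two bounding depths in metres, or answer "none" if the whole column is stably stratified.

Evaluate Δρ/ρ₀ = −αΔT + βΔS across each adjacent pair:
  12–146 m: −αΔT+βΔS = −(1.9 × 10⁻⁴)(+2.6)+(7.7 × 10⁻⁴)(+1.67) = 7.9 × 10⁻⁴ → stable
  146–178 m: −αΔT+βΔS = −(1.9 × 10⁻⁴)(-4.7)+(7.7 × 10⁻⁴)(-1.93) = -5.9 × 10⁻⁴ → UNSTABLE
  178–194 m: −αΔT+βΔS = −(1.9 × 10⁻⁴)(-0.9)+(7.7 × 10⁻⁴)(+2.86) = 2.4 × 10⁻³ → stable
The 146–178 m interval has Δρ < 0: lighter water underlies denser water.

146–178 m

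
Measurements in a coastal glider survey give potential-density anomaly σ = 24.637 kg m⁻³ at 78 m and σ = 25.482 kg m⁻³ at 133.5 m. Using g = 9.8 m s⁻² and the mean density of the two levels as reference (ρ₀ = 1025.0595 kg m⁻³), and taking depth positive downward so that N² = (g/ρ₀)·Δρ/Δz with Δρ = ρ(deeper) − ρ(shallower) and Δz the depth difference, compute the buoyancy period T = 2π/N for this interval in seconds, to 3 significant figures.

521 s

Δρ = 1025.482 − 1024.637 = 0.845 kg m⁻³ over Δz = 133.5 − 78 = 55.5 m.
N² = (9.8/1025.0595) × (0.845/55.5) = 1.4556 × 10⁻⁴ s⁻².
N = √(1.4556 × 10⁻⁴) = 0.012065 rad s⁻¹, so T = 2π/N = 520.78 s ≈ 521 s.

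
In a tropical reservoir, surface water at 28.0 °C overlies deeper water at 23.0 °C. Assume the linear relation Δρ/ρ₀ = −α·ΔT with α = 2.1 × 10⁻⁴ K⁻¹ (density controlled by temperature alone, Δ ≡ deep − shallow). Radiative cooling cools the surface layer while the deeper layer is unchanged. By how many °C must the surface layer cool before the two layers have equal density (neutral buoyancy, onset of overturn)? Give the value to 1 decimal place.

With temperature the only control, equal density requires T_surf′ = T_deep.
T_surf′ = 23.0 °C.
Cooling required: 28.0 − 23.0 = 5.0 °C.

5.0 °C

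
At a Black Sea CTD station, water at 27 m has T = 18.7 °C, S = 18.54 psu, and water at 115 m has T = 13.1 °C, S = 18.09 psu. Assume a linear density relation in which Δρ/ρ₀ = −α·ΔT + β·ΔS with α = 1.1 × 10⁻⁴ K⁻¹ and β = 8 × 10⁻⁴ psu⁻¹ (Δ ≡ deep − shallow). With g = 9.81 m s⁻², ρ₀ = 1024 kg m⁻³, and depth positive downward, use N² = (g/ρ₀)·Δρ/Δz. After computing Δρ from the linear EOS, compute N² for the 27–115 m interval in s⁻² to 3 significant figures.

ΔT = -5.6 K, ΔS = -0.45 psu (deep − shallow).
Δρ/ρ₀ = −αΔT + βΔS = 6.16 × 10⁻⁴ − 3.60 × 10⁻⁴ = 2.56 × 10⁻⁴, so Δρ ≈ 0.2621 kg m⁻³.
N² = (g/ρ₀)·Δρ/Δz = g·(Δρ/ρ₀)/Δz = 9.81 × 2.56 × 10⁻⁴ / 88 = 2.8538 × 10⁻⁵ s⁻² ≈ 2.85 × 10⁻⁵ s⁻².

2.85 × 10⁻⁵ s⁻²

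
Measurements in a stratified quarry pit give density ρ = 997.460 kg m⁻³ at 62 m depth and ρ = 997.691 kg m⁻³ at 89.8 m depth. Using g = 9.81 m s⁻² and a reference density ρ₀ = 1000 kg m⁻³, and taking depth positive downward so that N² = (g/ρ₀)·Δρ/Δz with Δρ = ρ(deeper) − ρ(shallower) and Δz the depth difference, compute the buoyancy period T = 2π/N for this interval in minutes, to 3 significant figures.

11.6 min

Δρ = 997.691 − 997.460 = 0.231 kg m⁻³ over Δz = 89.8 − 62 = 27.8 m.
N² = (9.81/1000) × (0.231/27.8) = 8.1515 × 10⁻⁵ s⁻².
N = √(8.1515 × 10⁻⁵) = 9.0286 × 10⁻³ rad s⁻¹, so T = 2π/N = 695.92 s = 11.599 min ≈ 11.6 min.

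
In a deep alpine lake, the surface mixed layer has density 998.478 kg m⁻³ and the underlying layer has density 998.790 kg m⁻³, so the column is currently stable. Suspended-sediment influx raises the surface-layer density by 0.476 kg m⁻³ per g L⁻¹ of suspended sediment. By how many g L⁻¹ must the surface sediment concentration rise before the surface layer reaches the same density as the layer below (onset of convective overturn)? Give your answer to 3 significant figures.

0.655 g L⁻¹

Density deficit of the surface layer: 998.790 − 998.478 = 0.312 kg m⁻³.
Required change = 0.312 / 0.476 = 0.655 g L⁻¹.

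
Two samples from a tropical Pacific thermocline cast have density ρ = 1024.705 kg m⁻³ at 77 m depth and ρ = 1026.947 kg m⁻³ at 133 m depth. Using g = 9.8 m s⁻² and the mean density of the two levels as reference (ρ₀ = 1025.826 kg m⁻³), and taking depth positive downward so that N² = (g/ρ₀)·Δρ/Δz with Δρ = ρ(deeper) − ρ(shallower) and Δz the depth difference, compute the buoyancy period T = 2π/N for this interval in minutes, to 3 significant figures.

Δρ = 1026.947 − 1024.705 = 2.242 kg m⁻³ over Δz = 133 − 77 = 56 m.
N² = (9.8/1025.826) × (2.242/56) = 3.8247 × 10⁻⁴ s⁻².
N = √(3.8247 × 10⁻⁴) = 0.019557 rad s⁻¹, so T = 2π/N = 321.28 s = 5.3547 min ≈ 5.35 min.

5.35 min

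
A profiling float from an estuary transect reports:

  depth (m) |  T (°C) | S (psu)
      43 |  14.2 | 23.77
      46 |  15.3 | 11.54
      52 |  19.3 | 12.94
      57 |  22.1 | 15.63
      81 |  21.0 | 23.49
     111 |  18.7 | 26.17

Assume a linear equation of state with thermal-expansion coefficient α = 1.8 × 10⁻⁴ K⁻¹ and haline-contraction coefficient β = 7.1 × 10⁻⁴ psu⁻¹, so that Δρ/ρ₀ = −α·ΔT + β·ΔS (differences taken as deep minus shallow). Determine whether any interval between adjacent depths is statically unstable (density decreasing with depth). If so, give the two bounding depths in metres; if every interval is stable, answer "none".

Evaluate Δρ/ρ₀ = −αΔT + βΔS across each adjacent pair:
  43–46 m: −αΔT+βΔS = −(1.8 × 10⁻⁴)(+1.1)+(7.1 × 10⁻⁴)(-12.23) = -8.9 × 10⁻³ → UNSTABLE
  46–52 m: −αΔT+βΔS = −(1.8 × 10⁻⁴)(+4.0)+(7.1 × 10⁻⁴)(+1.40) = 2.7 × 10⁻⁴ → stable
  52–57 m: −αΔT+βΔS = −(1.8 × 10⁻⁴)(+2.8)+(7.1 × 10⁻⁴)(+2.69) = 1.4 × 10⁻³ → stable
  57–81 m: −αΔT+βΔS = −(1.8 × 10⁻⁴)(-1.1)+(7.1 × 10⁻⁴)(+7.86) = 5.8 × 10⁻³ → stable
  81–111 m: −αΔT+βΔS = −(1.8 × 10⁻⁴)(-2.3)+(7.1 × 10⁻⁴)(+2.68) = 2.3 × 10⁻³ → stable
The 43–46 m interval has Δρ < 0: lighter water underlies denser water.

43–46 m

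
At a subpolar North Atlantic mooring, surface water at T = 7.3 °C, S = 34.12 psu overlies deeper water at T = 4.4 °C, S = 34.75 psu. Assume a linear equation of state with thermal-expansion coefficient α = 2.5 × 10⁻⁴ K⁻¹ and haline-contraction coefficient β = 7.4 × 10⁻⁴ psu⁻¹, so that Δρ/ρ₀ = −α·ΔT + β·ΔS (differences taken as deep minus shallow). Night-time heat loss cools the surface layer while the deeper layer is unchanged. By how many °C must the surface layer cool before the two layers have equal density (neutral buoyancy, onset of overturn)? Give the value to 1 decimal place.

Neutral buoyancy requires Δρ = 0, i.e. −α(T_deep − T_surf′) + β(S_deep − S_surf) = 0.
T_surf′ = T_deep − (β/α)·ΔS = 4.4 − (7.4 × 10⁻⁴/2.5 × 10⁻⁴)·(+0.63) = 2.535 °C.
Cooling required: 7.3 − (2.535) = 4.765 °C.

4.8 °C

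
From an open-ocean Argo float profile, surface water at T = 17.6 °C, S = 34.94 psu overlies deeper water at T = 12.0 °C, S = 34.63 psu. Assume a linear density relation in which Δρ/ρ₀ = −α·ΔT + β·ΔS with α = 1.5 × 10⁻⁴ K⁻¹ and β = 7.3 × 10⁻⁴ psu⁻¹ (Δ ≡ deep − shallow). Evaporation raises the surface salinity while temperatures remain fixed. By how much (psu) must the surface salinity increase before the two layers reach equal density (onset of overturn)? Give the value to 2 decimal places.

Neutral buoyancy requires −α(T_deep − T_surf) + β(S_deep − S_surf′) = 0.
S_surf′ = S_deep − (α/β)·ΔT = 34.63 − (1.5 × 10⁻⁴/7.3 × 10⁻⁴)·(-5.6) = 35.7807 psu.
Increase required: 35.7807 − 34.94 = 0.8407 psu.

0.84 psu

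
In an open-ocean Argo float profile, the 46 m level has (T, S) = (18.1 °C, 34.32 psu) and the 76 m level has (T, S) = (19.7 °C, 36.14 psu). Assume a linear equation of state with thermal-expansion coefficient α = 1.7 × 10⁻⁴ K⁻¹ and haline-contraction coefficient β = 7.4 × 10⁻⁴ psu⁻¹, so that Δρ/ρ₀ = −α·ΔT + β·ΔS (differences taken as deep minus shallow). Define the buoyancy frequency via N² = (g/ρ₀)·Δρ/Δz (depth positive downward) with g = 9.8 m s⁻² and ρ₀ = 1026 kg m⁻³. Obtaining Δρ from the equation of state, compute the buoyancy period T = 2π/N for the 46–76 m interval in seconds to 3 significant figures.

ΔT = +1.6 K, ΔS = +1.82 psu (deep − shallow).
Δρ/ρ₀ = −αΔT + βΔS = -2.72 × 10⁻⁴ + 1.3468 × 10⁻³ = 1.0748 × 10⁻³, so Δρ ≈ 1.103 kg m⁻³.
N² = (g/ρ₀)·Δρ/Δz = g·(Δρ/ρ₀)/Δz = 9.8 × 1.0748 × 10⁻³ / 30 = 3.5110 × 10⁻⁴ s⁻².
N = √(3.5110 × 10⁻⁴) = 0.018738 rad s⁻¹ → T = 2π/N = 335.32 s ≈ 335 s.

335 s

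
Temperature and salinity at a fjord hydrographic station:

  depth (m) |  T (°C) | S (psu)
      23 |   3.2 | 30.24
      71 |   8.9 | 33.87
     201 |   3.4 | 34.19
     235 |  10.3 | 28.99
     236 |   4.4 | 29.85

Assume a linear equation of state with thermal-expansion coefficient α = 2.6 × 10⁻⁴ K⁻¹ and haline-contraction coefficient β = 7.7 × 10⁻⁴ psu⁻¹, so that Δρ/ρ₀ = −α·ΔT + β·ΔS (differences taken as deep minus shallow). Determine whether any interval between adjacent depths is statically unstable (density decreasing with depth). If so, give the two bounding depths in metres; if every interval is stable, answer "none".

Evaluate Δρ/ρ₀ = −αΔT + βΔS across each adjacent pair:
  23–71 m: −αΔT+βΔS = −(2.6 × 10⁻⁴)(+5.7)+(7.7 × 10⁻⁴)(+3.63) = 1.3 × 10⁻³ → stable
  71–201 m: −αΔT+βΔS = −(2.6 × 10⁻⁴)(-5.5)+(7.7 × 10⁻⁴)(+0.32) = 1.7 × 10⁻³ → stable
  201–235 m: −αΔT+βΔS = −(2.6 × 10⁻⁴)(+6.9)+(7.7 × 10⁻⁴)(-5.20) = -5.8 × 10⁻³ → UNSTABLE
  235–236 m: −αΔT+βΔS = −(2.6 × 10⁻⁴)(-5.9)+(7.7 × 10⁻⁴)(+0.86) = 2.2 × 10⁻³ → stable
The 201–235 m interval has Δρ < 0: lighter water underlies denser water.

201–235 m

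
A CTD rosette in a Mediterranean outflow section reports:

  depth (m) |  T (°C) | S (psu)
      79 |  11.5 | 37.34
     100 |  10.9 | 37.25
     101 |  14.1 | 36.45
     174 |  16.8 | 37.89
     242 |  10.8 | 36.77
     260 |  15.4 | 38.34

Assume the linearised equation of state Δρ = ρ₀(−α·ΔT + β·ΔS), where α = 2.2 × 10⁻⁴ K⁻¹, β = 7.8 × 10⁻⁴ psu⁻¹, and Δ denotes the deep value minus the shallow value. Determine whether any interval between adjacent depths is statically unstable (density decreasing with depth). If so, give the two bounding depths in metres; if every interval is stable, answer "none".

100–101 m

Evaluate Δρ/ρ₀ = −αΔT + βΔS across each adjacent pair:
  79–100 m: −αΔT+βΔS = −(2.2 × 10⁻⁴)(-0.6)+(7.8 × 10⁻⁴)(-0.09) = 6.2 × 10⁻⁵ → stable
  100–101 m: −αΔT+βΔS = −(2.2 × 10⁻⁴)(+3.2)+(7.8 × 10⁻⁴)(-0.80) = -1.3 × 10⁻³ → UNSTABLE
  101–174 m: −αΔT+βΔS = −(2.2 × 10⁻⁴)(+2.7)+(7.8 × 10⁻⁴)(+1.44) = 5.3 × 10⁻⁴ → stable
  174–242 m: −αΔT+βΔS = −(2.2 × 10⁻⁴)(-6.0)+(7.8 × 10⁻⁴)(-1.12) = 4.5 × 10⁻⁴ → stable
  242–260 m: −αΔT+βΔS = −(2.2 × 10⁻⁴)(+4.6)+(7.8 × 10⁻⁴)(+1.57) = 2.1 × 10⁻⁴ → stable
The 100–101 m interval has Δρ < 0: lighter water underlies denser water.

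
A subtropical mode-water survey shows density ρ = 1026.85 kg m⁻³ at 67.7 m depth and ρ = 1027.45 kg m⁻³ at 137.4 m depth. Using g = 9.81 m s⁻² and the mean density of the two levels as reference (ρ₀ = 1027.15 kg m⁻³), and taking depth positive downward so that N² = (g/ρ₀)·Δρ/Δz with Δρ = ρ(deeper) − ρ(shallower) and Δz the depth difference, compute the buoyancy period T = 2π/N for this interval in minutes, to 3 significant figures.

Δρ = 1027.45 − 1026.85 = 0.60 kg m⁻³ over Δz = 137.4 − 67.7 = 69.7 m.
N² = (9.81/1027.15) × (0.60/69.7) = 8.2215 × 10⁻⁵ s⁻².
N = √(8.2215 × 10⁻⁵) = 9.0672 × 10⁻³ rad s⁻¹, so T = 2π/N = 692.96 s = 11.549 min ≈ 11.5 min.

11.5 min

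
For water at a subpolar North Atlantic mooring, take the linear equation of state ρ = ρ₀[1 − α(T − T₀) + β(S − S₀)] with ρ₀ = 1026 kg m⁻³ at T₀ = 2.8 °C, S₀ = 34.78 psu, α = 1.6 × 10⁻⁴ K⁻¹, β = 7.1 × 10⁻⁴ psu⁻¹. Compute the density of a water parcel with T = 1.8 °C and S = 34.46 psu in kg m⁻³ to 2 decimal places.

1025.93 kg m⁻³

T − T₀ = -1.0 K, S − S₀ = -0.32 psu.
Bracket = 1 − α·(-1.0) + β·(-0.32) = 1 + (-6.72 × 10⁻⁵) = 0.9999328.
ρ = 1026 × 0.9999328 = 1025.93 kg m⁻³.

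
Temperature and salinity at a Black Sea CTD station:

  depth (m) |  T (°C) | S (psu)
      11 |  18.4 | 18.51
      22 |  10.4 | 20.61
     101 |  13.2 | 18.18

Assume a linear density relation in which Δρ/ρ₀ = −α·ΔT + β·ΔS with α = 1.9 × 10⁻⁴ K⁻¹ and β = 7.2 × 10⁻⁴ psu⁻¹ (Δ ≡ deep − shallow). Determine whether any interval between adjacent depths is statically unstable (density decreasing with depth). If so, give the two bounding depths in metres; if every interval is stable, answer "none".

22–101 m

Evaluate Δρ/ρ₀ = −αΔT + βΔS across each adjacent pair:
  11–22 m: −αΔT+βΔS = −(1.9 × 10⁻⁴)(-8.0)+(7.2 × 10⁻⁴)(+2.10) = 3.0 × 10⁻³ → stable
  22–101 m: −αΔT+βΔS = −(1.9 × 10⁻⁴)(+2.8)+(7.2 × 10⁻⁴)(-2.43) = -2.3 × 10⁻³ → UNSTABLE
The 22–101 m interval has Δρ < 0: lighter water underlies denser water.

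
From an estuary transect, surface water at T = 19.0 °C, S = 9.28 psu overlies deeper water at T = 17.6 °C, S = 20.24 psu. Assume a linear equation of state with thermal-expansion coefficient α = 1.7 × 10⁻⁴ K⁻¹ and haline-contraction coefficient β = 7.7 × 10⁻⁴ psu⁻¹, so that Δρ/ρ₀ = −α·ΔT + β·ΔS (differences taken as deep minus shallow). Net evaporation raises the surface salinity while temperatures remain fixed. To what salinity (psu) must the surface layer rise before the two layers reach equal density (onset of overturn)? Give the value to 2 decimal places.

Neutral buoyancy requires −α(T_deep − T_surf) + β(S_deep − S_surf′) = 0.
S_surf′ = S_deep − (α/β)·ΔT = 20.24 − (1.7 × 10⁻⁴/7.7 × 10⁻⁴)·(-1.4) = 20.5491 psu.
Increase required: 20.5491 − 9.28 = 11.2691 psu.

20.55 psu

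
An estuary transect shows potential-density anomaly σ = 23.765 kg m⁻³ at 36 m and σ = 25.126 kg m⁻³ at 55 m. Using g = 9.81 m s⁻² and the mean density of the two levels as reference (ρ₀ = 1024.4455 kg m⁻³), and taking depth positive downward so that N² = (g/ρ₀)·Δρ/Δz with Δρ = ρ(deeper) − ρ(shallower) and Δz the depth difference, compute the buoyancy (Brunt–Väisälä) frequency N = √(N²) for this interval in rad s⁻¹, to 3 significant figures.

0.0262 rad s⁻¹

Δρ = 1025.126 − 1023.765 = 1.361 kg m⁻³ over Δz = 55 − 36 = 19 m.
N² = (9.81/1024.4455) × (1.361/19) = 6.8594 × 10⁻⁴ s⁻².
N = √(6.8594 × 10⁻⁴) = 0.026190 rad s⁻¹ ≈ 0.0262 rad s⁻¹.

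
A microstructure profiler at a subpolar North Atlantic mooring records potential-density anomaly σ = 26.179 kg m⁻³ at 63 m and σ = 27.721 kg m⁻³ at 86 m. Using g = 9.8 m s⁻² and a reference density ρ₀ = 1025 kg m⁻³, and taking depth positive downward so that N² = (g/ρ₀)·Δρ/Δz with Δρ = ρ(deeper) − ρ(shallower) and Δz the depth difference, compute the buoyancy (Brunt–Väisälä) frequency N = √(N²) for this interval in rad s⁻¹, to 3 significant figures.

0.0253 rad s⁻¹

Δρ = 1027.721 − 1026.179 = 1.542 kg m⁻³ over Δz = 86 − 63 = 23 m.
N² = (9.8/1025) × (1.542/23) = 6.4100 × 10⁻⁴ s⁻².
N = √(6.4100 × 10⁻⁴) = 0.025318 rad s⁻¹ ≈ 0.0253 rad s⁻¹.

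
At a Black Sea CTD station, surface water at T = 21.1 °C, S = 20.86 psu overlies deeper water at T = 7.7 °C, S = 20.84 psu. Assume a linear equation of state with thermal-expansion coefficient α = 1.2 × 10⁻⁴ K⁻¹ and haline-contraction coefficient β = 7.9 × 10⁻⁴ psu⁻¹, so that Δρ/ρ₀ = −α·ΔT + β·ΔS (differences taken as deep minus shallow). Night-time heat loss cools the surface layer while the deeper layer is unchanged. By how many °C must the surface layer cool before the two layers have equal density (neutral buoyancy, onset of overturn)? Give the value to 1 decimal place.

Neutral buoyancy requires Δρ = 0, i.e. −α(T_deep − T_surf′) + β(S_deep − S_surf) = 0.
T_surf′ = T_deep − (β/α)·ΔS = 7.7 − (7.9 × 10⁻⁴/1.2 × 10⁻⁴)·(-0.02) = 7.832 °C.
Cooling required: 21.1 − (7.832) = 13.268 °C.

13.3 °C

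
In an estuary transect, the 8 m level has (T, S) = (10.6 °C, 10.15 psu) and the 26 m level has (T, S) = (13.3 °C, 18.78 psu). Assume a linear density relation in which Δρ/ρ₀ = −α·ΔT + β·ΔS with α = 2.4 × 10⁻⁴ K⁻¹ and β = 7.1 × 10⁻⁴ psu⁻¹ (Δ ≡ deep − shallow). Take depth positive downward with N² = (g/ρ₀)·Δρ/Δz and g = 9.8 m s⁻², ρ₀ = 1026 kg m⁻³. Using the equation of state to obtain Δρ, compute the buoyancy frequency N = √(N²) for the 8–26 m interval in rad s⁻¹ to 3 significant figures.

ΔT = +2.7 K, ΔS = +8.63 psu (deep − shallow).
Δρ/ρ₀ = −αΔT + βΔS = -6.48 × 10⁻⁴ + 6.1273 × 10⁻³ = 5.4793 × 10⁻³, so Δρ ≈ 5.622 kg m⁻³.
N² = (g/ρ₀)·Δρ/Δz = g·(Δρ/ρ₀)/Δz = 9.8 × 5.4793 × 10⁻³ / 18 = 2.9832 × 10⁻³ s⁻².
N = √(2.9832 × 10⁻³) = 0.054619 rad s⁻¹ ≈ 0.0546 rad s⁻¹.

0.0546 rad s⁻¹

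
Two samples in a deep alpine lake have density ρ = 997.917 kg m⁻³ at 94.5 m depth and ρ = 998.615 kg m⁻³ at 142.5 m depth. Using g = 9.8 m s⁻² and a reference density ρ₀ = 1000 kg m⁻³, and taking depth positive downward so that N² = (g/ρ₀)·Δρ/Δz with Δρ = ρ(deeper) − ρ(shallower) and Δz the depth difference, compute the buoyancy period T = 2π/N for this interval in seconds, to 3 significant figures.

Δρ = 998.615 − 997.917 = 0.698 kg m⁻³ over Δz = 142.5 − 94.5 = 48 m.
N² = (9.8/1000) × (0.698/48) = 1.4251 × 10⁻⁴ s⁻².
N = √(1.4251 × 10⁻⁴) = 0.011938 rad s⁻¹, so T = 2π/N = 526.32 s ≈ 526 s.
N² > 0, so the interval is statically stable.

526 s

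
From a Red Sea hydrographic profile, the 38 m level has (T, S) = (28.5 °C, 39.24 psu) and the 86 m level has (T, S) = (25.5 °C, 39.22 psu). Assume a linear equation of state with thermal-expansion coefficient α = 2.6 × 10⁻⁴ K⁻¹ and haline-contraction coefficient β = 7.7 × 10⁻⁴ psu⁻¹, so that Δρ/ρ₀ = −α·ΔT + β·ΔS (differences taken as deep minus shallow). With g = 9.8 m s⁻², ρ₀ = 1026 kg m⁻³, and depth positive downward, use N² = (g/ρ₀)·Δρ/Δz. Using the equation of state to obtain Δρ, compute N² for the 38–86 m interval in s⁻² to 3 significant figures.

ΔT = -3.0 K, ΔS = -0.02 psu (deep − shallow).
Δρ/ρ₀ = −αΔT + βΔS = 7.80 × 10⁻⁴ − 1.54 × 10⁻⁵ = 7.646 × 10⁻⁴, so Δρ ≈ 0.7845 kg m⁻³.
N² = (g/ρ₀)·Δρ/Δz = g·(Δρ/ρ₀)/Δz = 9.8 × 7.646 × 10⁻⁴ / 48 = 1.5611 × 10⁻⁴ s⁻² ≈ 1.56 × 10⁻⁴ s⁻².

1.56 × 10⁻⁴ s⁻²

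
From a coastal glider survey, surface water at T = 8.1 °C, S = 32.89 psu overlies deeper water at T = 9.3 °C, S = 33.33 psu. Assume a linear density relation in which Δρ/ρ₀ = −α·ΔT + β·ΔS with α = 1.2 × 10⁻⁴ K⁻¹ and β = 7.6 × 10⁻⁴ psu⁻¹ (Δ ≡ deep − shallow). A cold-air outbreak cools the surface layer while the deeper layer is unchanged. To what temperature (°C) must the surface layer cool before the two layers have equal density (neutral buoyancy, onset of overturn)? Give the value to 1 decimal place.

6.5 °C

Neutral buoyancy requires Δρ = 0, i.e. −α(T_deep − T_surf′) + β(S_deep − S_surf) = 0.
T_surf′ = T_deep − (β/α)·ΔS = 9.3 − (7.6 × 10⁻⁴/1.2 × 10⁻⁴)·(+0.44) = 6.513 °C.
Cooling required: 8.1 − (6.513) = 1.587 °C.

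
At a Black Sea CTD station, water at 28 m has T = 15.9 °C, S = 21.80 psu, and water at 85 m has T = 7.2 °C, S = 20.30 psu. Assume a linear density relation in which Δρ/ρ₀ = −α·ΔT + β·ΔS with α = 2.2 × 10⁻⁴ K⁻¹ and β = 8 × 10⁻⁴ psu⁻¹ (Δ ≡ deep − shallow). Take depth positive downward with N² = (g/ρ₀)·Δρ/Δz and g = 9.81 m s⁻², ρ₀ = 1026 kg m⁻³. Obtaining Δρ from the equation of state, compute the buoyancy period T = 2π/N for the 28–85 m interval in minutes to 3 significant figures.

ΔT = -8.7 K, ΔS = -1.50 psu (deep − shallow).
Δρ/ρ₀ = −αΔT + βΔS = 1.914 × 10⁻³ − 1.20 × 10⁻³ = 7.14 × 10⁻⁴, so Δρ ≈ 0.7326 kg m⁻³.
N² = (g/ρ₀)·Δρ/Δz = g·(Δρ/ρ₀)/Δz = 9.81 × 7.14 × 10⁻⁴ / 57 = 1.2288 × 10⁻⁴ s⁻².
N = √(1.2288 × 10⁻⁴) = 0.011085 rad s⁻¹ → T = 2π/N = 566.82 s = 9.4470 min ≈ 9.45 min.

9.45 min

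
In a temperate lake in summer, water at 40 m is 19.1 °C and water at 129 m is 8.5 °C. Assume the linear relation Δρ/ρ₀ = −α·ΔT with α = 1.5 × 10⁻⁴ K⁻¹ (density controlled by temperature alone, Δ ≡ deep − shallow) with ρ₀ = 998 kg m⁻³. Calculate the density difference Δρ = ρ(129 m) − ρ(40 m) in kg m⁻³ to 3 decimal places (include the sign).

+1.587 kg m⁻³

ΔT = -10.6 K, Δρ/ρ₀ = −αΔT = 1.59 × 10⁻³.
Δρ = 998 × (1.59 × 10⁻³) = +1.587 kg m⁻³.
Positive Δρ: denser below, stable.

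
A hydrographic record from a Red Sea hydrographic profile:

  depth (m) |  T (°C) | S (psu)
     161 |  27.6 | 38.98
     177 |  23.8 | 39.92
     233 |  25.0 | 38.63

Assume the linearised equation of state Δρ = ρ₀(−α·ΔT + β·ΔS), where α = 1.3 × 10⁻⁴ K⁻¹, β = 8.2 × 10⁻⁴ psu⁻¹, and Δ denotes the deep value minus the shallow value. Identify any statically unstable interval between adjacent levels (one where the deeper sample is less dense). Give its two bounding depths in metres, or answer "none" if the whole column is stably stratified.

Evaluate Δρ/ρ₀ = −αΔT + βΔS across each adjacent pair:
  161–177 m: −αΔT+βΔS = −(1.3 × 10⁻⁴)(-3.8)+(8.2 × 10⁻⁴)(+0.94) = 1.3 × 10⁻³ → stable
  177–233 m: −αΔT+βΔS = −(1.3 × 10⁻⁴)(+1.2)+(8.2 × 10⁻⁴)(-1.29) = -1.2 × 10⁻³ → UNSTABLE
The 177–233 m interval has Δρ < 0: lighter water underlies denser water.

177–233 m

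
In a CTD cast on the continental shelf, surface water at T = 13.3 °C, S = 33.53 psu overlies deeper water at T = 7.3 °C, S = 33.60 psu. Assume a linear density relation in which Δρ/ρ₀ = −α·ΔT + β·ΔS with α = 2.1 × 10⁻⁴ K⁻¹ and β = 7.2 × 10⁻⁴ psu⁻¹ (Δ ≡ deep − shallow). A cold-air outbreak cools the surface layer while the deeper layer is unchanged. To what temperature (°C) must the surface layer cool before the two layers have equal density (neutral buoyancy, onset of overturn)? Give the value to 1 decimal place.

7.1 °C

Neutral buoyancy requires Δρ = 0, i.e. −α(T_deep − T_surf′) + β(S_deep − S_surf) = 0.
T_surf′ = T_deep − (β/α)·ΔS = 7.3 − (7.2 × 10⁻⁴/2.1 × 10⁻⁴)·(+0.07) = 7.060 °C.
Cooling required: 13.3 − (7.060) = 6.240 °C.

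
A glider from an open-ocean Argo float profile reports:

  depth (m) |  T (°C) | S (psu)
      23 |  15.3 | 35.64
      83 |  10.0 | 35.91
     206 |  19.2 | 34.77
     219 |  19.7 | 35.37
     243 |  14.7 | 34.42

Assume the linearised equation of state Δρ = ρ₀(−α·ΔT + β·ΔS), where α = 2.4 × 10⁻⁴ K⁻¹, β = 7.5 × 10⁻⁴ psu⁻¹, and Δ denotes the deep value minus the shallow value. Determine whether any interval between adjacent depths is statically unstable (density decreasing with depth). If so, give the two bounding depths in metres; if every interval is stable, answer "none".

Evaluate Δρ/ρ₀ = −αΔT + βΔS across each adjacent pair:
  23–83 m: −αΔT+βΔS = −(2.4 × 10⁻⁴)(-5.3)+(7.5 × 10⁻⁴)(+0.27) = 1.5 × 10⁻³ → stable
  83–206 m: −αΔT+βΔS = −(2.4 × 10⁻⁴)(+9.2)+(7.5 × 10⁻⁴)(-1.14) = -3.1 × 10⁻³ → UNSTABLE
  206–219 m: −αΔT+βΔS = −(2.4 × 10⁻⁴)(+0.5)+(7.5 × 10⁻⁴)(+0.60) = 3.3 × 10⁻⁴ → stable
  219–243 m: −αΔT+βΔS = −(2.4 × 10⁻⁴)(-5.0)+(7.5 × 10⁻⁴)(-0.95) = 4.9 × 10⁻⁴ → stable
The 83–206 m interval has Δρ < 0: lighter water underlies denser water.

83–206 m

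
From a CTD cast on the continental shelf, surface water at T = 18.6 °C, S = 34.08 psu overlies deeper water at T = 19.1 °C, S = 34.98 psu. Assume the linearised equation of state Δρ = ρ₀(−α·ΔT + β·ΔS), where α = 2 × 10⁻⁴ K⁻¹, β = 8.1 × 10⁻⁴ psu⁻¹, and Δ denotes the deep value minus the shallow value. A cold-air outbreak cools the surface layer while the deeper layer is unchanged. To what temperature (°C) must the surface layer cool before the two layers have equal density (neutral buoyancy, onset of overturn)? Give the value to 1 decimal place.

Neutral buoyancy requires Δρ = 0, i.e. −α(T_deep − T_surf′) + β(S_deep − S_surf) = 0.
T_surf′ = T_deep − (β/α)·ΔS = 19.1 − (8.1 × 10⁻⁴/2 × 10⁻⁴)·(+0.90) = 15.455 °C.
Cooling required: 18.6 − (15.455) = 3.145 °C.

15.5 °C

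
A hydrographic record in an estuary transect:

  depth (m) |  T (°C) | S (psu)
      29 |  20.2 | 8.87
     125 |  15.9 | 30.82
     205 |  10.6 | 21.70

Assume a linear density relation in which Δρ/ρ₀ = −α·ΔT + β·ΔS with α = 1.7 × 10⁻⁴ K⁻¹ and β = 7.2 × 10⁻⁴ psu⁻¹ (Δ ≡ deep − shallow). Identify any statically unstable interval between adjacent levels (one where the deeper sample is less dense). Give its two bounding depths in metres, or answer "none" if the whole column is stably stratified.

125–205 m

Evaluate Δρ/ρ₀ = −αΔT + βΔS across each adjacent pair:
  29–125 m: −αΔT+βΔS = −(1.7 × 10⁻⁴)(-4.3)+(7.2 × 10⁻⁴)(+21.95) = 0.017 → stable
  125–205 m: −αΔT+βΔS = −(1.7 × 10⁻⁴)(-5.3)+(7.2 × 10⁻⁴)(-9.12) = -5.7 × 10⁻³ → UNSTABLE
The 125–205 m interval has Δρ < 0: lighter water underlies denser water.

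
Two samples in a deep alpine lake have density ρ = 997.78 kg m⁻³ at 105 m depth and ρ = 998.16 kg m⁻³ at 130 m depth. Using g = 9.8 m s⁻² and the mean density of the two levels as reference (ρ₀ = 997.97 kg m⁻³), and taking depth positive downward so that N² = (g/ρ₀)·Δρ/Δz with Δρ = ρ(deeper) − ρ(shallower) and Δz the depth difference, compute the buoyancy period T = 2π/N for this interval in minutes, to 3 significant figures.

8.57 min

Δρ = 998.16 − 997.78 = 0.38 kg m⁻³ over Δz = 130 − 105 = 25 m.
N² = (9.8/997.97) × (0.38/25) = 1.4926 × 10⁻⁴ s⁻².
N = √(1.4926 × 10⁻⁴) = 0.012217 rad s⁻¹, so T = 2π/N = 514.30 s = 8.5717 min ≈ 8.57 min.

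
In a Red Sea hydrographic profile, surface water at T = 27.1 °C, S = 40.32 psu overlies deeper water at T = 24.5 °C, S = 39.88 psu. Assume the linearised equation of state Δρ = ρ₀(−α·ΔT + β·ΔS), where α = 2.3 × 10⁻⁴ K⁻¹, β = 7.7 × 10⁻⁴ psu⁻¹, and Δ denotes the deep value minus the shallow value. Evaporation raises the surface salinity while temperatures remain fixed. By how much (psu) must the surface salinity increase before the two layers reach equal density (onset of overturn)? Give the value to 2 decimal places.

0.34 psu

Neutral buoyancy requires −α(T_deep − T_surf) + β(S_deep − S_surf′) = 0.
S_surf′ = S_deep − (α/β)·ΔT = 39.88 − (2.3 × 10⁻⁴/7.7 × 10⁻⁴)·(-2.6) = 40.6566 psu.
Increase required: 40.6566 − 40.32 = 0.3366 psu.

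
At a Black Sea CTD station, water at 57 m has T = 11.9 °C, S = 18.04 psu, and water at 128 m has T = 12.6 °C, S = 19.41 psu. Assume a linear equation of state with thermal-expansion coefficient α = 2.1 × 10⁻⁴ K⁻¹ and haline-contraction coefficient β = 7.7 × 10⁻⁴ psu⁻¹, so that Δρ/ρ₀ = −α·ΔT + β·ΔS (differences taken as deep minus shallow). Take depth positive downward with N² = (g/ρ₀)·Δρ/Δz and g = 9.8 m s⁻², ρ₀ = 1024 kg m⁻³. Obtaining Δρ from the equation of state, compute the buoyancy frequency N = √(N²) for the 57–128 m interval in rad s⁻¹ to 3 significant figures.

0.0112 rad s⁻¹

ΔT = +0.7 K, ΔS = +1.37 psu (deep − shallow).
Δρ/ρ₀ = −αΔT + βΔS = -1.47 × 10⁻⁴ + 1.0549 × 10⁻³ = 9.079 × 10⁻⁴, so Δρ ≈ 0.9297 kg m⁻³.
N² = (g/ρ₀)·Δρ/Δz = g·(Δρ/ρ₀)/Δz = 9.8 × 9.079 × 10⁻⁴ / 71 = 1.2532 × 10⁻⁴ s⁻².
N = √(1.2532 × 10⁻⁴) = 0.011195 rad s⁻¹ ≈ 0.0112 rad s⁻¹.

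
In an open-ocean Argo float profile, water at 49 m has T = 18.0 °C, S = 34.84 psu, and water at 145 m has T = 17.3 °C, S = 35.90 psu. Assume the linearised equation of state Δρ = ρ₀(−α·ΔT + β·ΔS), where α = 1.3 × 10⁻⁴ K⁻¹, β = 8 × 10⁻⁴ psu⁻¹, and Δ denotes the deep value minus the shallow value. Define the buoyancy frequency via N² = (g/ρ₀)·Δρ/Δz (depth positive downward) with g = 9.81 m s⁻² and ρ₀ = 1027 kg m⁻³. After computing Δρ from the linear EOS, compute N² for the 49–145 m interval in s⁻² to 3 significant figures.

9.60 × 10⁻⁵ s⁻²

ΔT = -0.7 K, ΔS = +1.06 psu (deep − shallow).
Δρ/ρ₀ = −αΔT + βΔS = 9.10 × 10⁻⁵ + 8.48 × 10⁻⁴ = 9.39 × 10⁻⁴, so Δρ ≈ 0.9644 kg m⁻³.
N² = (g/ρ₀)·Δρ/Δz = g·(Δρ/ρ₀)/Δz = 9.81 × 9.39 × 10⁻⁴ / 96 = 9.5954 × 10⁻⁵ s⁻² ≈ 9.60 × 10⁻⁵ s⁻².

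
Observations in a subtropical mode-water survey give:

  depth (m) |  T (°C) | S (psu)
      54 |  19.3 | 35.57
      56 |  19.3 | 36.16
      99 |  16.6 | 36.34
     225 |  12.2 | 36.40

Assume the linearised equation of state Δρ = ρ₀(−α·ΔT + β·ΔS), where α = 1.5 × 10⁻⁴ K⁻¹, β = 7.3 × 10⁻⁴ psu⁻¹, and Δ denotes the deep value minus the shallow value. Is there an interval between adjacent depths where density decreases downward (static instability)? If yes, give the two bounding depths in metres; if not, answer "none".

none

Evaluate Δρ/ρ₀ = −αΔT + βΔS across each adjacent pair:
  54–56 m: −αΔT+βΔS = −(1.5 × 10⁻⁴)(+0.0)+(7.3 × 10⁻⁴)(+0.59) = 4.3 × 10⁻⁴ → stable
  56–99 m: −αΔT+βΔS = −(1.5 × 10⁻⁴)(-2.7)+(7.3 × 10⁻⁴)(+0.18) = 5.4 × 10⁻⁴ → stable
  99–225 m: −αΔT+βΔS = −(1.5 × 10⁻⁴)(-4.4)+(7.3 × 10⁻⁴)(+0.06) = 7.0 × 10⁻⁴ → stable
Every interval has Δρ > 0: the column is stably stratified throughout.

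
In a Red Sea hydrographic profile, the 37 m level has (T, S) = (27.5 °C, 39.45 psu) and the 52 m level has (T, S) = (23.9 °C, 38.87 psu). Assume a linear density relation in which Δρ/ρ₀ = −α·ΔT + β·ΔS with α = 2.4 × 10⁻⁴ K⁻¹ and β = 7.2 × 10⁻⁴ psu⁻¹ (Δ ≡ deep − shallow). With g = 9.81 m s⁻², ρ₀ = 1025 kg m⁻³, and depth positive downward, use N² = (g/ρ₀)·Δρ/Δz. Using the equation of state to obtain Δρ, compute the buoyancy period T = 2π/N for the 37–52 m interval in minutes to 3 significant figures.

6.13 min

ΔT = -3.6 K, ΔS = -0.58 psu (deep − shallow).
Δρ/ρ₀ = −αΔT + βΔS = 8.64 × 10⁻⁴ − 4.176 × 10⁻⁴ = 4.464 × 10⁻⁴, so Δρ ≈ 0.4576 kg m⁻³.
N² = (g/ρ₀)·Δρ/Δz = g·(Δρ/ρ₀)/Δz = 9.81 × 4.464 × 10⁻⁴ / 15 = 2.9195 × 10⁻⁴ s⁻².
N = √(2.9195 × 10⁻⁴) = 0.017087 rad s⁻¹ → T = 2π/N = 367.72 s = 6.1287 min ≈ 6.13 min.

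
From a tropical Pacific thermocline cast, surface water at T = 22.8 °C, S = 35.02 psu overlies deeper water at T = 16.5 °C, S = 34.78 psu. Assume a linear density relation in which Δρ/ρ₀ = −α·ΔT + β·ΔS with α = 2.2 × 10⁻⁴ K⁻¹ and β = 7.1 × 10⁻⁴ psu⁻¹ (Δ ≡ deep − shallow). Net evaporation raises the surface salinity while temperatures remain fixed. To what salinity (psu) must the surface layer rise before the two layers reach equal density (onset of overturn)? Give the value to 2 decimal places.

36.73 psu

Neutral buoyancy requires −α(T_deep − T_surf) + β(S_deep − S_surf′) = 0.
S_surf′ = S_deep − (α/β)·ΔT = 34.78 − (2.2 × 10⁻⁴/7.1 × 10⁻⁴)·(-6.3) = 36.7321 psu.
Increase required: 36.7321 − 35.02 = 1.7121 psu.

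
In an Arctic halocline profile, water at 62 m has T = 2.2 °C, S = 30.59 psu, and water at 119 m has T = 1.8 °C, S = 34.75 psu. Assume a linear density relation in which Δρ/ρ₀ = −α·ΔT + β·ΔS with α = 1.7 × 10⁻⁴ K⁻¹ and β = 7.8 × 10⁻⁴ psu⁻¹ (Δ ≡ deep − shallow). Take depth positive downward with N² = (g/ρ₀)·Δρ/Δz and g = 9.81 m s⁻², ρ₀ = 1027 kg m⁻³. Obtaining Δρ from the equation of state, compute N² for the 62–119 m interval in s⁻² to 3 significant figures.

5.70 × 10⁻⁴ s⁻²

ΔT = -0.4 K, ΔS = +4.16 psu (deep − shallow).
Δρ/ρ₀ = −αΔT + βΔS = 6.80 × 10⁻⁵ + 3.2448 × 10⁻³ = 3.3128 × 10⁻³, so Δρ ≈ 3.402 kg m⁻³.
N² = (g/ρ₀)·Δρ/Δz = g·(Δρ/ρ₀)/Δz = 9.81 × 3.3128 × 10⁻³ / 57 = 5.7015 × 10⁻⁴ s⁻² ≈ 5.70 × 10⁻⁴ s⁻².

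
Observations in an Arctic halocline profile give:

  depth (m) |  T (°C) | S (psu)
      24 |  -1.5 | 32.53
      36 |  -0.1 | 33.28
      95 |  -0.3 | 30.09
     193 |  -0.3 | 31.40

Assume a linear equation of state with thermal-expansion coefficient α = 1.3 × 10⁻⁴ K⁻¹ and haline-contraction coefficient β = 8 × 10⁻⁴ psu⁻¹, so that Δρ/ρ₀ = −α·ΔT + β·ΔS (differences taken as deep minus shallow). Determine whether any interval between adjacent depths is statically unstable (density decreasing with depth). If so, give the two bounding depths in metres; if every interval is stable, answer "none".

36–95 m

Evaluate Δρ/ρ₀ = −αΔT + βΔS across each adjacent pair:
  24–36 m: −αΔT+βΔS = −(1.3 × 10⁻⁴)(+1.4)+(8 × 10⁻⁴)(+0.75) = 4.2 × 10⁻⁴ → stable
  36–95 m: −αΔT+βΔS = −(1.3 × 10⁻⁴)(-0.2)+(8 × 10⁻⁴)(-3.19) = -2.5 × 10⁻³ → UNSTABLE
  95–193 m: −αΔT+βΔS = −(1.3 × 10⁻⁴)(+0.0)+(8 × 10⁻⁴)(+1.31) = 1.0 × 10⁻³ → stable
The 36–95 m interval has Δρ < 0: lighter water underlies denser water.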